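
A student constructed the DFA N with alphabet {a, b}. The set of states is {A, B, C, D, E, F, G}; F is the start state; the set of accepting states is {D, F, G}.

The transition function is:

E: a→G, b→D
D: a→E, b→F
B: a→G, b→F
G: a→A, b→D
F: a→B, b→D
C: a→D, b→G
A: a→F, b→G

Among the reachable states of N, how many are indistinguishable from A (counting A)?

States {C} cannot be reached from the start state, so discard them.
Initial partition by acceptance: {D,F,G} | {A,B,E}.
No further refinement is possible. Final partition (2 blocks): {D,F,G} | {A,B,E}.
The equivalence class containing A is {A,B,E}, of size 3.

3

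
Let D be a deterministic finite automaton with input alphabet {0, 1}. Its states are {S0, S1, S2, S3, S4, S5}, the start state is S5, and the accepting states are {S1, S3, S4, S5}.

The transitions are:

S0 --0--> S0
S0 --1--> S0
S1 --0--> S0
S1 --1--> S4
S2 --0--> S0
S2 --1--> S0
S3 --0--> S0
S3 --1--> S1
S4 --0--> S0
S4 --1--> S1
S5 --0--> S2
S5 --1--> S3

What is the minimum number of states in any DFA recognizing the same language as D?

P0 = {S1,S3,S4,S5} | {S0,S2}.
The partition is now stable with 2 blocks: {S1,S3,S4,S5} | {S0,S2}.

2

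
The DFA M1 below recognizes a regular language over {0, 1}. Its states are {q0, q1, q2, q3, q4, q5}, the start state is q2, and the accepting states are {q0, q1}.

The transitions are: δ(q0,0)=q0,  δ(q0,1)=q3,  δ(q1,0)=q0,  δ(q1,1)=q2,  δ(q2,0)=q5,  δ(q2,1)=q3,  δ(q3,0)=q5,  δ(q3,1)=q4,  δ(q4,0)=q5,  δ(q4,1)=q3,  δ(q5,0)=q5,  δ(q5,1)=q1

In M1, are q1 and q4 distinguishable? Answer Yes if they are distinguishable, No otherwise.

All states are reachable from the start state.
Initial partition by acceptance: {q0,q1} | {q2,q3,q4,q5}.
Split {q2,q3,q4,q5} by δ(·,1) → {q2,q3,q4} and {q5}.
The partition is now stable with 3 blocks: {q0,q1} | {q2,q3,q4} | {q5}.
q1 and q4 end up in different blocks, so they are distinguishable. For instance, the string 'ε' is accepted from only q1.

Yes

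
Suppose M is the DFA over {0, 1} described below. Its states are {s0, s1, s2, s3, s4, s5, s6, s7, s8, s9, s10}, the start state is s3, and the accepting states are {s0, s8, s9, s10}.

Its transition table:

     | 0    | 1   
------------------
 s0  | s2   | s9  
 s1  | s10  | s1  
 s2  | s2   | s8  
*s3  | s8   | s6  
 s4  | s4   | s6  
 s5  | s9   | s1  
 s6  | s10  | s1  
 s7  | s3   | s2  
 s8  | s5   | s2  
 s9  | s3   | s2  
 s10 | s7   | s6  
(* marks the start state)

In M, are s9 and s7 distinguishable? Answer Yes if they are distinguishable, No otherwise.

Yes

States {s0,s4} cannot be reached from the start state, so discard them.
P0 = {s8,s9,s10} | {s1,s2,s3,s5,s6,s7}.
Split {s1,s2,s3,s5,s6,s7} by δ(·,0) → {s1,s3,s5,s6} and {s2,s7}.
Split {s8,s9,s10} by δ(·,0) → {s8,s9} and {s10}.
On input 0, block {s1,s3,s5,s6} splits into {s1,s6} and {s3,s5}.
Split {s2,s7} by δ(·,0) → {s2} and {s7}.
Stable partition: {s8,s9} | {s1,s6} | {s2} | {s10} | {s3,s5} | {s7} — 6 equivalence classes.
s9 and s7 end up in different blocks, so they are distinguishable. For instance, the string 'ε' is accepted from only s9.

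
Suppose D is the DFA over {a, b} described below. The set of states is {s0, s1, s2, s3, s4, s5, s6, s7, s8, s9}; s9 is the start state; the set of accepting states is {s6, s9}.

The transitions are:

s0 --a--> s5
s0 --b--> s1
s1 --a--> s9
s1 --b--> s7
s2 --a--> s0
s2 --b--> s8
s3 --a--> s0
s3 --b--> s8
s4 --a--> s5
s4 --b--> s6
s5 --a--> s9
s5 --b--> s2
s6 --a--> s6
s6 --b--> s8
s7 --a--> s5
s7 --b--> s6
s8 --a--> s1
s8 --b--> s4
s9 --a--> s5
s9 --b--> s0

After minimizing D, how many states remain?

8

First remove the unreachable states {s3}; 9 states remain.
P0 = {s6,s9} | {s0,s1,s2,s4,s5,s7,s8}.
Refine {s6,s9} on symbol a: members go to different blocks, giving {s6} and {s9}.
On input a, block {s0,s1,s2,s4,s5,s7,s8} splits into {s0,s2,s4,s7,s8} and {s1,s5}.
On input a, block {s0,s2,s4,s7,s8} splits into {s0,s4,s7,s8} and {s2}.
Split {s0,s4,s7,s8} by δ(·,b) → {s4,s7} and {s0} and {s8}.
On input b, block {s1,s5} splits into {s1} and {s5}.
The partition is now stable with 8 blocks: {s6} | {s4,s7} | {s9} | {s1} | {s2} | {s0} | {s8} | {s5}.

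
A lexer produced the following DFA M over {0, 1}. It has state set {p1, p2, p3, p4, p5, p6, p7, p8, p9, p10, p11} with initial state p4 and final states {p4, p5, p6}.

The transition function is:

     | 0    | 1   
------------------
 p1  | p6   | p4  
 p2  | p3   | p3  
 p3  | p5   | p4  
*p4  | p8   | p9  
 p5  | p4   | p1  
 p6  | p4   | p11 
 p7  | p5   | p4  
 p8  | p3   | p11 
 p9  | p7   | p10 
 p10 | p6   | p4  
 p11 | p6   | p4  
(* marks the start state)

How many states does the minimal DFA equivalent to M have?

4

First remove the unreachable states {p2}; 10 states remain.
Initial partition by acceptance: {p4,p5,p6} | {p1,p3,p7,p8,p9,p10,p11}.
Refine {p4,p5,p6} on symbol 0: members go to different blocks, giving {p5,p6} and {p4}.
Split {p1,p3,p7,p8,p9,p10,p11} by δ(·,0) → {p1,p3,p7,p10,p11} and {p8,p9}.
The partition is now stable with 4 blocks: {p5,p6} | {p1,p3,p7,p10,p11} | {p4} | {p8,p9}.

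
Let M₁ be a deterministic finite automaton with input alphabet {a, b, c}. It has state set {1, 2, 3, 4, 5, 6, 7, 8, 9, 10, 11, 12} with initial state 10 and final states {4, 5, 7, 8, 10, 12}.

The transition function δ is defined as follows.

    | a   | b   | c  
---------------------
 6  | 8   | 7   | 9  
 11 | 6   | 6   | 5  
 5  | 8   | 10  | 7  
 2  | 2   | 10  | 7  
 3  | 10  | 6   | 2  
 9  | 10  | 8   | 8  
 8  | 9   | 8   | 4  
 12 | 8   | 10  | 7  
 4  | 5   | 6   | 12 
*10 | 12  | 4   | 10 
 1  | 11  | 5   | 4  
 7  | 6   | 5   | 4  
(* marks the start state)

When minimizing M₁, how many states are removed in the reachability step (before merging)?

4

BFS from 10 reaches {4, 5, 6, 7, 8, 9, 10, 12}; the 4 state(s) 1, 2, 3, 11 are never visited.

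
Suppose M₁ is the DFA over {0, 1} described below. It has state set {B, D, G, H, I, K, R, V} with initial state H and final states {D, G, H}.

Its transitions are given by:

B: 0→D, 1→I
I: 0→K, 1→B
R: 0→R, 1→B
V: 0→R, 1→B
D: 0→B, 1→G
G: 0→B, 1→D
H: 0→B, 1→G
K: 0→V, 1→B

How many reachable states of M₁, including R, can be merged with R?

4

Every state is reachable, so we keep all 8.
Initial partition by acceptance: {D,G,H} | {B,I,K,R,V}.
Refine {B,I,K,R,V} on symbol 0: members go to different blocks, giving {I,K,R,V} and {B}.
No further refinement is possible. Final partition (3 blocks): {D,G,H} | {I,K,R,V} | {B}.
State R belongs to the block {I,K,R,V}, which has 4 states.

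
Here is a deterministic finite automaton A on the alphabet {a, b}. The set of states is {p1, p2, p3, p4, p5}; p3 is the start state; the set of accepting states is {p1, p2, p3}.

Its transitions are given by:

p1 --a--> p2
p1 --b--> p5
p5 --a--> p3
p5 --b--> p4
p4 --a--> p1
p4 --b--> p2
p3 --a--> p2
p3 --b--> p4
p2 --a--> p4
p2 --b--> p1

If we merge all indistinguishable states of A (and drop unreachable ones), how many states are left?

5

All states are reachable from the start state.
Initial partition by acceptance: {p1,p2,p3} | {p4,p5}.
Refine {p1,p2,p3} on symbol a: members go to different blocks, giving {p1,p3} and {p2}.
Split {p4,p5} by δ(·,b) → {p4} and {p5}.
Refine {p1,p3} on symbol b: members go to different blocks, giving {p1} and {p3}.
The partition is now stable with 5 blocks: {p1} | {p4} | {p2} | {p5} | {p3}.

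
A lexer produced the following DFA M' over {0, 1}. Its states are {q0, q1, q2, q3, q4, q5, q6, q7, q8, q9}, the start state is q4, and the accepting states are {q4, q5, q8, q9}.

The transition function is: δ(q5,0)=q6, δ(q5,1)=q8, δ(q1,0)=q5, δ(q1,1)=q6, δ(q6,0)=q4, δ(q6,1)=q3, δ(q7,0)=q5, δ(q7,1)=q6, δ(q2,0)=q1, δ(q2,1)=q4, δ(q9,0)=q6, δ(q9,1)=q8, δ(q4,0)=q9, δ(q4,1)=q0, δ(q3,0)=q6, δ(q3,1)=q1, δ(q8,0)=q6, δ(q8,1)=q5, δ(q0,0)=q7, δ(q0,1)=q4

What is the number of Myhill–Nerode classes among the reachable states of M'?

First remove the unreachable states {q2}; 9 states remain.
Initial partition by acceptance: {q4,q5,q8,q9} | {q0,q1,q3,q6,q7}.
Split {q4,q5,q8,q9} by δ(·,0) → {q5,q8,q9} and {q4}.
On input 0, block {q0,q1,q3,q6,q7} splits into {q0,q3} and {q1,q7} and {q6}.
Split {q0,q3} by δ(·,0) → {q0} and {q3}.
Stable partition: {q5,q8,q9} | {q0} | {q4} | {q1,q7} | {q6} | {q3} — 6 equivalence classes.

6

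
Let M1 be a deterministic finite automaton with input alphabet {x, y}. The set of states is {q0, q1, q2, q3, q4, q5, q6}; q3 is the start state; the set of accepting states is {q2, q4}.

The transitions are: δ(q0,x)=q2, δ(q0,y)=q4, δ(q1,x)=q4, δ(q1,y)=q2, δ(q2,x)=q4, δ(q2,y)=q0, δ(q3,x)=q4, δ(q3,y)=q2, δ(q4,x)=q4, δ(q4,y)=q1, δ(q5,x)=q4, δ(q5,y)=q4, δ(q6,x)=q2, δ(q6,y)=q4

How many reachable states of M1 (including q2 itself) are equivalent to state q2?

2

States {q5,q6} cannot be reached from the start state, so discard them.
Initial partition by acceptance: {q2,q4} | {q0,q1,q3}.
The partition is now stable with 2 blocks: {q2,q4} | {q0,q1,q3}.
The equivalence class containing q2 is {q2,q4}, of size 2.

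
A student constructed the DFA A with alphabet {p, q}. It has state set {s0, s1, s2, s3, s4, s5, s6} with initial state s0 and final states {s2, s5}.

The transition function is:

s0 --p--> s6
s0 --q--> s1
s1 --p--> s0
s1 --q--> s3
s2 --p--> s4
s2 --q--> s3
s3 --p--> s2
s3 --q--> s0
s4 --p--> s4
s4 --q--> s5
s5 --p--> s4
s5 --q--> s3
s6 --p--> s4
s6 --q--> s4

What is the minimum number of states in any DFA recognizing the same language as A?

Every state is reachable, so we keep all 7.
Start with accepting vs non-accepting: {s2,s5} | {s0,s1,s3,s4,s6}.
Refine {s0,s1,s3,s4,s6} on symbol p: members go to different blocks, giving {s0,s1,s4,s6} and {s3}.
Refine {s0,s1,s4,s6} on symbol q: members go to different blocks, giving {s0,s6} and {s1} and {s4}.
Refine {s0,s6} on symbol p: members go to different blocks, giving {s0} and {s6}.
Stable partition: {s2,s5} | {s0} | {s3} | {s1} | {s4} | {s6} — 6 equivalence classes.

6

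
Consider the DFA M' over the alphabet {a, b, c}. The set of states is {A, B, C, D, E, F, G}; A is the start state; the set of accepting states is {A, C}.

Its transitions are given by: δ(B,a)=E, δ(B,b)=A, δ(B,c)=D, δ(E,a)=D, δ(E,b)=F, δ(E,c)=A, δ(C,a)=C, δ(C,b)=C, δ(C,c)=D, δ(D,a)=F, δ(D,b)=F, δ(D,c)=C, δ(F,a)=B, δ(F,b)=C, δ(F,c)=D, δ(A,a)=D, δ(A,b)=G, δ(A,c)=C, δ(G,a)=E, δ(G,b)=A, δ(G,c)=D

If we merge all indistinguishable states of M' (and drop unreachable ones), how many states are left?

6

Initial partition by acceptance: {A,C} | {B,D,E,F,G}.
Split {A,C} by δ(·,a) → {A} and {C}.
Refine {B,D,E,F,G} on symbol b: members go to different blocks, giving {B,G} and {D,E} and {F}.
Split {D,E} by δ(·,a) → {D} and {E}.
Stable partition: {A} | {B,G} | {C} | {D} | {F} | {E} — 6 equivalence classes.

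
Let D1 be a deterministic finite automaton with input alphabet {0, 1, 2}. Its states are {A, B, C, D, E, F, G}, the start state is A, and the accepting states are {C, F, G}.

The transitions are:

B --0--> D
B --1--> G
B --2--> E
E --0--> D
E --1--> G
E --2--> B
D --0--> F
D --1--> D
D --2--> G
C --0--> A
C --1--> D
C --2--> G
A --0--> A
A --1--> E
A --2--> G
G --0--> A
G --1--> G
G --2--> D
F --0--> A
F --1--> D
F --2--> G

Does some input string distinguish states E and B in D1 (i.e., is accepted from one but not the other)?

Reachable states from the start: {A,B,D,E,F,G}. Unreachable: {C} — drop them.
Initial partition by acceptance: {F,G} | {A,B,D,E}.
Refine {F,G} on symbol 1: members go to different blocks, giving {F} and {G}.
Split {A,B,D,E} by δ(·,0) → {A,B,E} and {D}.
Refine {A,B,E} on symbol 0: members go to different blocks, giving {B,E} and {A}.
The partition is now stable with 5 blocks: {F} | {B,E} | {G} | {D} | {A}.
E and B lie in the same block of the stable partition, so they are equivalent — no string distinguishes them.

No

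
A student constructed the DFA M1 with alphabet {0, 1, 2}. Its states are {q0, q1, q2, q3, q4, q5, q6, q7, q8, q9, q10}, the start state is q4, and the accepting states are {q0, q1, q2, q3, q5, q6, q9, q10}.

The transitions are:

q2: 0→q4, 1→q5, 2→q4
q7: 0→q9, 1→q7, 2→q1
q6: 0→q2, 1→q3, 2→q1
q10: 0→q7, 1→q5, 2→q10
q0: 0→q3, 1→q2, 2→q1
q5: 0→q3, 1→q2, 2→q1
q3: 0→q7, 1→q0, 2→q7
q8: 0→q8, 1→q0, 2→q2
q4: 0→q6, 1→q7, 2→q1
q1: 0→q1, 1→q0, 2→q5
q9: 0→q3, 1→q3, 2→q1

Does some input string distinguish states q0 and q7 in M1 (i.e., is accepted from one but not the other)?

Yes

States {q8,q10} cannot be reached from the start state, so discard them.
Initial partition by acceptance: {q0,q1,q2,q3,q5,q6,q9} | {q4,q7}.
Refine {q0,q1,q2,q3,q5,q6,q9} on symbol 0: members go to different blocks, giving {q0,q1,q5,q6,q9} and {q2,q3}.
On input 0, block {q0,q1,q5,q6,q9} splits into {q0,q5,q6,q9} and {q1}.
The partition is now stable with 4 blocks: {q0,q5,q6,q9} | {q4,q7} | {q2,q3} | {q1}.
q0 and q7 end up in different blocks, so they are distinguishable. For instance, the string 'ε' is accepted from only q0.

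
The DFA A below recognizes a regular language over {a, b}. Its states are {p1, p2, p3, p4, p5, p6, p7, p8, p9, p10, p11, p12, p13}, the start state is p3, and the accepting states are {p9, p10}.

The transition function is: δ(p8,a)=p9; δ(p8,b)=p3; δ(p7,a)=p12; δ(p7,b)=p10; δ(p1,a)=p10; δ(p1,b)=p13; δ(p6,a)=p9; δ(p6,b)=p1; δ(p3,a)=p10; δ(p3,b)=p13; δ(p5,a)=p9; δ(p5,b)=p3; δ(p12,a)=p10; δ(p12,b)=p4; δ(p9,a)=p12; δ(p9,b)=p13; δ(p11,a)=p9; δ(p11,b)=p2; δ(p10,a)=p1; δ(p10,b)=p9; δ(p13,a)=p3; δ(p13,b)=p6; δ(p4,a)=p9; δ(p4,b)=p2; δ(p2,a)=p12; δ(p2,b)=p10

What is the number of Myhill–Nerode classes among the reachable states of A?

8

First remove the unreachable states {p5,p7,p8,p11}; 9 states remain.
Initial partition by acceptance: {p9,p10} | {p1,p2,p3,p4,p6,p12,p13}.
Split {p9,p10} by δ(·,b) → {p9} and {p10}.
Split {p1,p2,p3,p4,p6,p12,p13} by δ(·,a) → {p1,p3,p12} and {p2,p13} and {p4,p6}.
On input b, block {p1,p3,p12} splits into {p1,p3} and {p12}.
Refine {p2,p13} on symbol a: members go to different blocks, giving {p2} and {p13}.
On input b, block {p4,p6} splits into {p4} and {p6}.
No further refinement is possible. Final partition (8 blocks): {p9} | {p1,p3} | {p10} | {p2} | {p4} | {p12} | {p13} | {p6}.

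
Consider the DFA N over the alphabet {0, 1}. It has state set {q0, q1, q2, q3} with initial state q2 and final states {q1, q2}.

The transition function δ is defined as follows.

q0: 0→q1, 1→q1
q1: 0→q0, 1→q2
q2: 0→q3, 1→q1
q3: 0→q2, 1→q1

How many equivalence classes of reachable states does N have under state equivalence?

Initial partition by acceptance: {q1,q2} | {q0,q3}.
No further refinement is possible. Final partition (2 blocks): {q1,q2} | {q0,q3}.

2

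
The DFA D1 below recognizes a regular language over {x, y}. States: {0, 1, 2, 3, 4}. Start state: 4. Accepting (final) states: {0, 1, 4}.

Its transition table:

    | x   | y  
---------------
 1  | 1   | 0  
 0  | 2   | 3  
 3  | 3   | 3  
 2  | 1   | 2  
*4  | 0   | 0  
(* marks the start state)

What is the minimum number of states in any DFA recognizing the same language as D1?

Every state is reachable, so we keep all 5.
Initial partition by acceptance: {0,1,4} | {2,3}.
Split {0,1,4} by δ(·,x) → {1,4} and {0}.
On input x, block {1,4} splits into {1} and {4}.
On input x, block {2,3} splits into {2} and {3}.
No further refinement is possible. Final partition (5 blocks): {1} | {2} | {0} | {4} | {3}.

5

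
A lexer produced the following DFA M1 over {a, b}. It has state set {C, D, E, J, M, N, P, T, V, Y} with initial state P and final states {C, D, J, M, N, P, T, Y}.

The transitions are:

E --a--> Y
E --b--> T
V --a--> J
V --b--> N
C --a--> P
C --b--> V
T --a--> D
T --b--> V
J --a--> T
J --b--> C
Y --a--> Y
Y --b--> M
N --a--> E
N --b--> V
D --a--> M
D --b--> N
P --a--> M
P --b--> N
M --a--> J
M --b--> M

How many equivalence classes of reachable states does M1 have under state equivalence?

Every state is reachable, so we keep all 10.
Start with accepting vs non-accepting: {C,D,J,M,N,P,T,Y} | {E,V}.
Refine {C,D,J,M,N,P,T,Y} on symbol a: members go to different blocks, giving {C,D,J,M,P,T,Y} and {N}.
On input b, block {C,D,J,M,P,T,Y} splits into {J,M,Y} and {C,T} and {D,P}.
Split {J,M,Y} by δ(·,a) → {M,Y} and {J}.
On input a, block {M,Y} splits into {M} and {Y}.
Refine {E,V} on symbol a: members go to different blocks, giving {V} and {E}.
The partition is now stable with 8 blocks: {M} | {V} | {N} | {C,T} | {D,P} | {J} | {Y} | {E}.

8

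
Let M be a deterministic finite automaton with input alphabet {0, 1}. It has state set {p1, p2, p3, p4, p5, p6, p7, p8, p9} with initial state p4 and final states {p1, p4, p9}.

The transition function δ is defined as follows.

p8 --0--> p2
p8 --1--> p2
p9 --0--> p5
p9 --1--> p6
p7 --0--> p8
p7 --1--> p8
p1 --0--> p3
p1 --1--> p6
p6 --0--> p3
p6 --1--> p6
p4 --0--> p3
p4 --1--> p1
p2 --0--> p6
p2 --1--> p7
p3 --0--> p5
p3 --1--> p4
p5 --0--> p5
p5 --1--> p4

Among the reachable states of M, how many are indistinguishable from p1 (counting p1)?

1

First remove the unreachable states {p2,p7,p8,p9}; 5 states remain.
Initial partition by acceptance: {p1,p4} | {p3,p5,p6}.
On input 1, block {p1,p4} splits into {p1} and {p4}.
Split {p3,p5,p6} by δ(·,1) → {p3,p5} and {p6}.
Stable partition: {p1} | {p3,p5} | {p4} | {p6} — 4 equivalence classes.
State p1 belongs to the block {p1}, which has 1 states.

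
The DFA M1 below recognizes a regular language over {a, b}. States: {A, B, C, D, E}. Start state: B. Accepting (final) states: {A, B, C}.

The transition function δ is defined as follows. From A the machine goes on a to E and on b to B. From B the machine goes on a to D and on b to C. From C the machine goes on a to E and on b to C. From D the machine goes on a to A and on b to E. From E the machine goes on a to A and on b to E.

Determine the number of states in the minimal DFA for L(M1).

Start with accepting vs non-accepting: {A,B,C} | {D,E}.
No further refinement is possible. Final partition (2 blocks): {A,B,C} | {D,E}.

2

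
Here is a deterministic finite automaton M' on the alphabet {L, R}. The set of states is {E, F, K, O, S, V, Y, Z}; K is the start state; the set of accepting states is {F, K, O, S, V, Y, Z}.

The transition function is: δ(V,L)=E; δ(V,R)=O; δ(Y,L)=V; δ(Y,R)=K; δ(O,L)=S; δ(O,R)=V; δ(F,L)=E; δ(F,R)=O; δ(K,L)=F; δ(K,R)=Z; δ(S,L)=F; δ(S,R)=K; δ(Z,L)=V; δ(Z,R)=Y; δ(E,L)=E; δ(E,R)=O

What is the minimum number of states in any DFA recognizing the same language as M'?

Every state is reachable, so we keep all 8.
P0 = {F,K,O,S,V,Y,Z} | {E}.
Refine {F,K,O,S,V,Y,Z} on symbol L: members go to different blocks, giving {K,O,S,Y,Z} and {F,V}.
On input L, block {K,O,S,Y,Z} splits into {K,S,Y,Z} and {O}.
Stable partition: {K,S,Y,Z} | {E} | {F,V} | {O} — 4 equivalence classes.

4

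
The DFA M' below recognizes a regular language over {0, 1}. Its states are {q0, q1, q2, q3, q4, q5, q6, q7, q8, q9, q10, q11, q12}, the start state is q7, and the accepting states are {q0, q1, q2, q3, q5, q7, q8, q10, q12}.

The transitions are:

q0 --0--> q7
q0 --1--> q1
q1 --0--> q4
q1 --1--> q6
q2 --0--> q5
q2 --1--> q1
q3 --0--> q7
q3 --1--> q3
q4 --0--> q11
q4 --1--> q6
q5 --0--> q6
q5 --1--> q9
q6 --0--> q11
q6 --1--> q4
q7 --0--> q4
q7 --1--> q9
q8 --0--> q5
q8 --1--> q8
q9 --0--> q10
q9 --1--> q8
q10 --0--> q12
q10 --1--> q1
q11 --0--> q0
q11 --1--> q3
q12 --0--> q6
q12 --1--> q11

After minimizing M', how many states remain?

First remove the unreachable states {q2}; 12 states remain.
Start with accepting vs non-accepting: {q0,q1,q3,q5,q7,q8,q10,q12} | {q4,q6,q9,q11}.
Refine {q0,q1,q3,q5,q7,q8,q10,q12} on symbol 0: members go to different blocks, giving {q0,q3,q8,q10} and {q1,q5,q7,q12}.
Refine {q0,q3,q8,q10} on symbol 1: members go to different blocks, giving {q0,q10} and {q3,q8}.
Refine {q4,q6,q9,q11} on symbol 0: members go to different blocks, giving {q4,q6} and {q9,q11}.
Split {q1,q5,q7,q12} by δ(·,1) → {q5,q7,q12} and {q1}.
Stable partition: {q0,q10} | {q4,q6} | {q5,q7,q12} | {q3,q8} | {q9,q11} | {q1} — 6 equivalence classes.

6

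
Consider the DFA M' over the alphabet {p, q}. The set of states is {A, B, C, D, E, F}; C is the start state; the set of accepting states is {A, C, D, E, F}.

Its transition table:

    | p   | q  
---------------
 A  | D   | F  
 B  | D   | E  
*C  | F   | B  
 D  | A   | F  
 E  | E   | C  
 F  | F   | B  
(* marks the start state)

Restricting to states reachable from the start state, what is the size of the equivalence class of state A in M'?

3

Start with accepting vs non-accepting: {A,C,D,E,F} | {B}.
Split {A,C,D,E,F} by δ(·,q) → {A,D,E} and {C,F}.
The partition is now stable with 3 blocks: {A,D,E} | {B} | {C,F}.
The equivalence class containing A is {A,D,E}, of size 3.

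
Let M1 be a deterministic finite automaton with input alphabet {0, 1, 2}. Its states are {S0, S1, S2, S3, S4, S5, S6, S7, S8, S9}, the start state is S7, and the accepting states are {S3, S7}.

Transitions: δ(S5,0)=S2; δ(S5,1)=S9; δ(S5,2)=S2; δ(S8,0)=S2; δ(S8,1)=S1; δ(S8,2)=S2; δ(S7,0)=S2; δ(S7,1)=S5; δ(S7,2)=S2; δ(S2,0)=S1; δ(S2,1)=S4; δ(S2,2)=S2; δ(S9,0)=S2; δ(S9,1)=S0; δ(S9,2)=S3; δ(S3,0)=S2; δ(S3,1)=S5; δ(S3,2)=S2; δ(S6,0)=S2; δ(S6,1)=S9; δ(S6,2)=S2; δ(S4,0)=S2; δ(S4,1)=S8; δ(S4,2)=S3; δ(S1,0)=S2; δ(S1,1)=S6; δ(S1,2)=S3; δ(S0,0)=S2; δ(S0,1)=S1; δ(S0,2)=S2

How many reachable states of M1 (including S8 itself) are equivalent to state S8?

4

All states are reachable from the start state.
Initial partition by acceptance: {S3,S7} | {S0,S1,S2,S4,S5,S6,S8,S9}.
On input 2, block {S0,S1,S2,S4,S5,S6,S8,S9} splits into {S0,S2,S5,S6,S8} and {S1,S4,S9}.
Refine {S0,S2,S5,S6,S8} on symbol 0: members go to different blocks, giving {S0,S5,S6,S8} and {S2}.
The partition is now stable with 4 blocks: {S3,S7} | {S0,S5,S6,S8} | {S1,S4,S9} | {S2}.
State S8 belongs to the block {S0,S5,S6,S8}, which has 4 states.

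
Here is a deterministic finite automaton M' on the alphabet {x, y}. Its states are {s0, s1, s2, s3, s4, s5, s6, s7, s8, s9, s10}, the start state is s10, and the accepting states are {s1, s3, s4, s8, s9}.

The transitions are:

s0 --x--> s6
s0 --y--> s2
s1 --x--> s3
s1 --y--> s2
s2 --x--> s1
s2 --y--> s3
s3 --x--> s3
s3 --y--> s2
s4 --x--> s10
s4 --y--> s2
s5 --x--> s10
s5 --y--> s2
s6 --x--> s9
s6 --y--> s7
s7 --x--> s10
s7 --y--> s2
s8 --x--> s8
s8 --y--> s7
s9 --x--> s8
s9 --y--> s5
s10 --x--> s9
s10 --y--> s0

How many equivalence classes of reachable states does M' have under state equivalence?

5

First remove the unreachable states {s4}; 10 states remain.
Initial partition by acceptance: {s1,s3,s8,s9} | {s0,s2,s5,s6,s7,s10}.
Split {s0,s2,s5,s6,s7,s10} by δ(·,x) → {s0,s5,s7} and {s2,s6,s10}.
On input y, block {s1,s3,s8,s9} splits into {s1,s3} and {s8,s9}.
Split {s2,s6,s10} by δ(·,x) → {s6,s10} and {s2}.
No further refinement is possible. Final partition (5 blocks): {s1,s3} | {s0,s5,s7} | {s6,s10} | {s8,s9} | {s2}.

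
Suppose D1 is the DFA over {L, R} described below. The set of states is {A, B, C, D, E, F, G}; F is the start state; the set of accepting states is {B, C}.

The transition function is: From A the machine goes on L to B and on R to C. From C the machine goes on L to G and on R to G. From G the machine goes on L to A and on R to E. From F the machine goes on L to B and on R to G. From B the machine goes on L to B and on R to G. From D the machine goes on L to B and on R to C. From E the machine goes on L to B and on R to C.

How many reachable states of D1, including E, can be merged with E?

2

Reachable states from the start: {A,B,C,E,F,G}. Unreachable: {D} — drop them.
P0 = {B,C} | {A,E,F,G}.
Refine {B,C} on symbol L: members go to different blocks, giving {B} and {C}.
On input L, block {A,E,F,G} splits into {A,E,F} and {G}.
On input R, block {A,E,F} splits into {A,E} and {F}.
The partition is now stable with 5 blocks: {B} | {A,E} | {C} | {G} | {F}.
The equivalence class containing E is {A,E}, of size 2.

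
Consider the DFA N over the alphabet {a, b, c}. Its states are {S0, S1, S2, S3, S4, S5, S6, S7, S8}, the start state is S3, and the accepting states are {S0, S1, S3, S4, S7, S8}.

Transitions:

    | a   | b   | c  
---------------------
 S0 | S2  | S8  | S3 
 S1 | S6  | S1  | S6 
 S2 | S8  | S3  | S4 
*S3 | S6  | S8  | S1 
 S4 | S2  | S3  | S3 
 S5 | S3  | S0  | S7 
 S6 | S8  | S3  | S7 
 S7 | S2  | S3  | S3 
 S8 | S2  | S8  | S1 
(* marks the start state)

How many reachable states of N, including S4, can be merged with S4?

States {S0,S5} cannot be reached from the start state, so discard them.
Initial partition by acceptance: {S1,S3,S4,S7,S8} | {S2,S6}.
On input c, block {S1,S3,S4,S7,S8} splits into {S3,S4,S7,S8} and {S1}.
Split {S3,S4,S7,S8} by δ(·,c) → {S3,S8} and {S4,S7}.
The partition is now stable with 4 blocks: {S3,S8} | {S2,S6} | {S1} | {S4,S7}.
The equivalence class containing S4 is {S4,S7}, of size 2.

2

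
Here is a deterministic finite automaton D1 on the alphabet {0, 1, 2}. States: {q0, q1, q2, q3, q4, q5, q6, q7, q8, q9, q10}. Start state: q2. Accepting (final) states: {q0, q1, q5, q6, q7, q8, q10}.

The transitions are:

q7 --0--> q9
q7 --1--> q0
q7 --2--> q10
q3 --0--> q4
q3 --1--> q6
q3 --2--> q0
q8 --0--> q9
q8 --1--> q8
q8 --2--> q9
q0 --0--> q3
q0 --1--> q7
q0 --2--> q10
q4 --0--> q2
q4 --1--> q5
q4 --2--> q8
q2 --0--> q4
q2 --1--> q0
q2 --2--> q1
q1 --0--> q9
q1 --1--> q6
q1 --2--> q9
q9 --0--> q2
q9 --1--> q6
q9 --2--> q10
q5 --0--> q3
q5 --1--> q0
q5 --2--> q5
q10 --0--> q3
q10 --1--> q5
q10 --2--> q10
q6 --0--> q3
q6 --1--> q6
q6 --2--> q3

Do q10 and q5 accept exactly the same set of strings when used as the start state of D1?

Yes

All states are reachable from the start state.
Initial partition by acceptance: {q0,q1,q5,q6,q7,q8,q10} | {q2,q3,q4,q9}.
On input 2, block {q0,q1,q5,q6,q7,q8,q10} splits into {q0,q5,q7,q10} and {q1,q6,q8}.
On input 1, block {q2,q3,q4,q9} splits into {q2,q4} and {q3,q9}.
No further refinement is possible. Final partition (4 blocks): {q0,q5,q7,q10} | {q2,q4} | {q1,q6,q8} | {q3,q9}.
q10 and q5 lie in the same block of the stable partition, so they are equivalent — no string distinguishes them.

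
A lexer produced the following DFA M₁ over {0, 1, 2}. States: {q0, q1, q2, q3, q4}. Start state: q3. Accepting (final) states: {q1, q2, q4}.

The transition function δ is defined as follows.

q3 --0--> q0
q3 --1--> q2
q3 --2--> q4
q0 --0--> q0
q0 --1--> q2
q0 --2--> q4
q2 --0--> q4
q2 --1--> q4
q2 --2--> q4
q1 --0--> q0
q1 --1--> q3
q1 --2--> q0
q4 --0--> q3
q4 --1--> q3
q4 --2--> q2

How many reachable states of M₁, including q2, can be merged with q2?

1

States {q1} cannot be reached from the start state, so discard them.
Start with accepting vs non-accepting: {q2,q4} | {q0,q3}.
Refine {q2,q4} on symbol 0: members go to different blocks, giving {q2} and {q4}.
Stable partition: {q2} | {q0,q3} | {q4} — 3 equivalence classes.
The equivalence class containing q2 is {q2}, of size 1.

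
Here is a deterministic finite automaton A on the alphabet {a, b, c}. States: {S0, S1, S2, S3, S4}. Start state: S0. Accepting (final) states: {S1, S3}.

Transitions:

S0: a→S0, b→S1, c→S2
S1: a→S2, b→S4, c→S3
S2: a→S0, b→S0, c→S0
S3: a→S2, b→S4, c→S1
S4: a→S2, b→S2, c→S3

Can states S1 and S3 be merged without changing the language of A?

Yes

Start with accepting vs non-accepting: {S1,S3} | {S0,S2,S4}.
Split {S0,S2,S4} by δ(·,b) → {S2,S4} and {S0}.
Split {S2,S4} by δ(·,a) → {S2} and {S4}.
Stable partition: {S1,S3} | {S2} | {S0} | {S4} — 4 equivalence classes.
S1 and S3 lie in the same block of the stable partition, so they are equivalent — no string distinguishes them.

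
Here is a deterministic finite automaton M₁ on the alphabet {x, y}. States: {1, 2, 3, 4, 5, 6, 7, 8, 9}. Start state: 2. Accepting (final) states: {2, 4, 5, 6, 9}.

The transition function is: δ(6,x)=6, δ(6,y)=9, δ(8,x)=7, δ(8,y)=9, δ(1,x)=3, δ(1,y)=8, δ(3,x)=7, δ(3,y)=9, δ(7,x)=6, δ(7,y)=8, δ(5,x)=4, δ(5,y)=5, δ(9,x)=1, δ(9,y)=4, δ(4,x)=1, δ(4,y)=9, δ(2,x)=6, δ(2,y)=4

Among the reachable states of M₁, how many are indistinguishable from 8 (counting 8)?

States {5} cannot be reached from the start state, so discard them.
P0 = {2,4,6,9} | {1,3,7,8}.
On input x, block {2,4,6,9} splits into {2,6} and {4,9}.
Split {1,3,7,8} by δ(·,x) → {1,3,8} and {7}.
Split {1,3,8} by δ(·,x) → {3,8} and {1}.
Stable partition: {2,6} | {3,8} | {4,9} | {7} | {1} — 5 equivalence classes.
The equivalence class containing 8 is {3,8}, of size 2.

2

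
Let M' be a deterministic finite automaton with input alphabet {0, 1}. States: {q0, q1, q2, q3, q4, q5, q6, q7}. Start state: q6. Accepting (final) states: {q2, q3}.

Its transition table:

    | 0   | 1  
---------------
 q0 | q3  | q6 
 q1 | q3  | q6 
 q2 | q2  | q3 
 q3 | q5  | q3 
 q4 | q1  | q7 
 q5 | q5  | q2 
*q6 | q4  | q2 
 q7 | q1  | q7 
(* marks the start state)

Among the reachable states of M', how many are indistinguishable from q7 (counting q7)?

States {q0} cannot be reached from the start state, so discard them.
P0 = {q2,q3} | {q1,q4,q5,q6,q7}.
Split {q2,q3} by δ(·,0) → {q2} and {q3}.
Split {q1,q4,q5,q6,q7} by δ(·,0) → {q4,q5,q6,q7} and {q1}.
Refine {q4,q5,q6,q7} on symbol 0: members go to different blocks, giving {q4,q7} and {q5,q6}.
Refine {q5,q6} on symbol 0: members go to different blocks, giving {q5} and {q6}.
Stable partition: {q2} | {q4,q7} | {q3} | {q1} | {q5} | {q6} — 6 equivalence classes.
The equivalence class containing q7 is {q4,q7}, of size 2.

2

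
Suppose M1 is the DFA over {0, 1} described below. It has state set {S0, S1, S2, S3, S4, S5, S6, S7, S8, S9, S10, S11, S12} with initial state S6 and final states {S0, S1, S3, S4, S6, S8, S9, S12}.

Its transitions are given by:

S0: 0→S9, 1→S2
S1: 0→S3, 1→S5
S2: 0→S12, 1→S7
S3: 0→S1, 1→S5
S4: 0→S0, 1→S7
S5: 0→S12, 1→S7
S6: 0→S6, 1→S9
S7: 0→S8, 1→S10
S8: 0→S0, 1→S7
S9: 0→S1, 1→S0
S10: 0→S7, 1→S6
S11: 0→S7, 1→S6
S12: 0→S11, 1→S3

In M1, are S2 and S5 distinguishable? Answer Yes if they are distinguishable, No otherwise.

States {S4} cannot be reached from the start state, so discard them.
Start with accepting vs non-accepting: {S0,S1,S3,S6,S8,S9,S12} | {S2,S5,S7,S10,S11}.
On input 0, block {S0,S1,S3,S6,S8,S9,S12} splits into {S0,S1,S3,S6,S8,S9} and {S12}.
Refine {S0,S1,S3,S6,S8,S9} on symbol 1: members go to different blocks, giving {S0,S1,S3,S8} and {S6,S9}.
Split {S0,S1,S3,S8} by δ(·,0) → {S1,S3,S8} and {S0}.
Refine {S1,S3,S8} on symbol 0: members go to different blocks, giving {S1,S3} and {S8}.
Split {S2,S5,S7,S10,S11} by δ(·,0) → {S2,S5} and {S10,S11} and {S7}.
On input 0, block {S6,S9} splits into {S6} and {S9}.
Stable partition: {S1,S3} | {S2,S5} | {S12} | {S6} | {S0} | {S8} | {S10,S11} | {S7} | {S9} — 9 equivalence classes.
S2 and S5 lie in the same block of the stable partition, so they are equivalent — no string distinguishes them.

No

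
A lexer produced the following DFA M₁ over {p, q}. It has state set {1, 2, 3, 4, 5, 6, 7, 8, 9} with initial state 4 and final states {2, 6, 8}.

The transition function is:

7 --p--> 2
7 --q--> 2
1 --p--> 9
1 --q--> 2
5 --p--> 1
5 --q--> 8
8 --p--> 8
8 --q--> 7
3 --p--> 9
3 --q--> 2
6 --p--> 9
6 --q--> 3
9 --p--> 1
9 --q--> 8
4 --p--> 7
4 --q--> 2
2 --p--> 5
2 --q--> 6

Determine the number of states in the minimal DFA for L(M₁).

7

Initial partition by acceptance: {2,6,8} | {1,3,4,5,7,9}.
On input p, block {2,6,8} splits into {2,6} and {8}.
Refine {2,6} on symbol q: members go to different blocks, giving {2} and {6}.
Split {1,3,4,5,7,9} by δ(·,p) → {1,3,4,5,9} and {7}.
Refine {1,3,4,5,9} on symbol p: members go to different blocks, giving {1,3,5,9} and {4}.
On input q, block {1,3,5,9} splits into {1,3} and {5,9}.
The partition is now stable with 7 blocks: {2} | {1,3} | {8} | {6} | {7} | {4} | {5,9}.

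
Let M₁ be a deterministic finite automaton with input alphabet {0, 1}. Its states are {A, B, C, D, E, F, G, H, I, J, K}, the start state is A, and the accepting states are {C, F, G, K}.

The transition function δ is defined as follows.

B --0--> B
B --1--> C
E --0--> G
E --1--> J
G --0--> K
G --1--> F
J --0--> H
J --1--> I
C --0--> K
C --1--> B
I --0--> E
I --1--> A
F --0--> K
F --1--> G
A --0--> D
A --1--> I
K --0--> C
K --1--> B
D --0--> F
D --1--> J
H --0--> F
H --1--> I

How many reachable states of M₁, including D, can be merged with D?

All states are reachable from the start state.
P0 = {C,F,G,K} | {A,B,D,E,H,I,J}.
On input 1, block {C,F,G,K} splits into {C,K} and {F,G}.
Refine {A,B,D,E,H,I,J} on symbol 0: members go to different blocks, giving {A,B,I,J} and {D,E,H}.
Refine {A,B,I,J} on symbol 0: members go to different blocks, giving {A,I,J} and {B}.
No further refinement is possible. Final partition (5 blocks): {C,K} | {A,I,J} | {F,G} | {D,E,H} | {B}.
The equivalence class containing D is {D,E,H}, of size 3.

3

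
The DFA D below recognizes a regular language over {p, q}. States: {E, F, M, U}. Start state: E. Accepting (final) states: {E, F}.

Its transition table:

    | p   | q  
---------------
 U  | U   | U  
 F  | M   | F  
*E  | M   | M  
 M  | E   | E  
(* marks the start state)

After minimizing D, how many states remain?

2

Reachable states from the start: {E,M}. Unreachable: {F,U} — drop them.
Initial partition by acceptance: {E} | {M}.
Stable partition: {E} | {M} — 2 equivalence classes.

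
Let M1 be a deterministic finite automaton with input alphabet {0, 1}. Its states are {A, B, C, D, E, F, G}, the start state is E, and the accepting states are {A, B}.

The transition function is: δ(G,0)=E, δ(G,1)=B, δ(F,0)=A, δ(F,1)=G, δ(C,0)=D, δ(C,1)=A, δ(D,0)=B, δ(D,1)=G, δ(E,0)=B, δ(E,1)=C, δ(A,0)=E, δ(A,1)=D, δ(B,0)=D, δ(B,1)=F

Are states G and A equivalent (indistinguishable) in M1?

No

P0 = {A,B} | {C,D,E,F,G}.
Split {C,D,E,F,G} by δ(·,0) → {D,E,F} and {C,G}.
Stable partition: {A,B} | {D,E,F} | {C,G} — 3 equivalence classes.
G and A end up in different blocks, so they are distinguishable. For instance, the string 'ε' is accepted from only A.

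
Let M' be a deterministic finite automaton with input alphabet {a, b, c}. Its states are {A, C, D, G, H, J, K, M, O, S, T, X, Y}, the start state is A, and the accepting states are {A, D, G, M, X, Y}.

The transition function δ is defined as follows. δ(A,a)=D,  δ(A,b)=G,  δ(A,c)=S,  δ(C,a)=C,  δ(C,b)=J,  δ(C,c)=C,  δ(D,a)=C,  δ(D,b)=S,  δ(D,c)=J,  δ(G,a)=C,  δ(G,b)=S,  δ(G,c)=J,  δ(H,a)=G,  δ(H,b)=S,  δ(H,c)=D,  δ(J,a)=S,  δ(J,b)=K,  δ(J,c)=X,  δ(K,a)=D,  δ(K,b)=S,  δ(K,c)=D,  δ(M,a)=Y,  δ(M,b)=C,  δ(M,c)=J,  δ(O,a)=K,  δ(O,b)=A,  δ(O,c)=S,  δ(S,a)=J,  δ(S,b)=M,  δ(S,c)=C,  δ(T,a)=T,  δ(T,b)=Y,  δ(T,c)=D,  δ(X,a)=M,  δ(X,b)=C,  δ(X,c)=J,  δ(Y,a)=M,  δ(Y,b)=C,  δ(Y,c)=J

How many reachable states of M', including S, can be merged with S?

1

States {H,O,T} cannot be reached from the start state, so discard them.
Initial partition by acceptance: {A,D,G,M,X,Y} | {C,J,K,S}.
Split {A,D,G,M,X,Y} by δ(·,a) → {A,M,X,Y} and {D,G}.
Refine {A,M,X,Y} on symbol a: members go to different blocks, giving {M,X,Y} and {A}.
On input a, block {C,J,K,S} splits into {C,J,S} and {K}.
On input b, block {C,J,S} splits into {S} and {C} and {J}.
The partition is now stable with 7 blocks: {M,X,Y} | {S} | {D,G} | {A} | {K} | {C} | {J}.
The equivalence class containing S is {S}, of size 1.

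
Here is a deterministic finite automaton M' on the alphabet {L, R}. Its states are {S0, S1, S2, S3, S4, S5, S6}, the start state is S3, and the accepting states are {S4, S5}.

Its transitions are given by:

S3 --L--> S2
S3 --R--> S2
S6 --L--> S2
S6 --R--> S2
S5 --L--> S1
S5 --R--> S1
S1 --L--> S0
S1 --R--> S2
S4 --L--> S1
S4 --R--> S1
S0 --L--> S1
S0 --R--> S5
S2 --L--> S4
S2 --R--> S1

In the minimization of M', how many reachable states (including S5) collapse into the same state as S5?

2

Reachable states from the start: {S0,S1,S2,S3,S4,S5}. Unreachable: {S6} — drop them.
Initial partition by acceptance: {S4,S5} | {S0,S1,S2,S3}.
Split {S0,S1,S2,S3} by δ(·,L) → {S0,S1,S3} and {S2}.
Split {S0,S1,S3} by δ(·,L) → {S0,S1} and {S3}.
On input R, block {S0,S1} splits into {S0} and {S1}.
No further refinement is possible. Final partition (5 blocks): {S4,S5} | {S0} | {S2} | {S3} | {S1}.
The equivalence class containing S5 is {S4,S5}, of size 2.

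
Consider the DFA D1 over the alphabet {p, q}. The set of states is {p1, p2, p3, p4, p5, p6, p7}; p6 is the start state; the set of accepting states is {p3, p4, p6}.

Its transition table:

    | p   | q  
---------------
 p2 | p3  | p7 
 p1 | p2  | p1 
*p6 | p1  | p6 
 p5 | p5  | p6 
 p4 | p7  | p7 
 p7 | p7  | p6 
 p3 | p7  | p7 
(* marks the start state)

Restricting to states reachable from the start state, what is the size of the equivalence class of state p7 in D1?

Reachable states from the start: {p1,p2,p3,p6,p7}. Unreachable: {p4,p5} — drop them.
Start with accepting vs non-accepting: {p3,p6} | {p1,p2,p7}.
Refine {p3,p6} on symbol q: members go to different blocks, giving {p3} and {p6}.
Refine {p1,p2,p7} on symbol p: members go to different blocks, giving {p1,p7} and {p2}.
On input p, block {p1,p7} splits into {p1} and {p7}.
The partition is now stable with 5 blocks: {p3} | {p1} | {p6} | {p2} | {p7}.
The equivalence class containing p7 is {p7}, of size 1.

1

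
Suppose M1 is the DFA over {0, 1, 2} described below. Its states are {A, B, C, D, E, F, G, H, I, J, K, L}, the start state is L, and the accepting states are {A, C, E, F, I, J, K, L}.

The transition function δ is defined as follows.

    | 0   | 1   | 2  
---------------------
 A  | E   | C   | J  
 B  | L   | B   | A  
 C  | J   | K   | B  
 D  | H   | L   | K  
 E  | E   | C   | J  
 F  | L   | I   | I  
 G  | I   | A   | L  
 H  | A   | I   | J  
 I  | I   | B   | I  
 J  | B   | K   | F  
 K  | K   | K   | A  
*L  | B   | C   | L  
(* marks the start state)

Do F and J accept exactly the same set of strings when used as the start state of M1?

No

Reachable states from the start: {A,B,C,E,F,I,J,K,L}. Unreachable: {D,G,H} — drop them.
Start with accepting vs non-accepting: {A,C,E,F,I,J,K,L} | {B}.
Refine {A,C,E,F,I,J,K,L} on symbol 0: members go to different blocks, giving {A,C,E,F,I,K} and {J,L}.
On input 0, block {A,C,E,F,I,K} splits into {A,E,I,K} and {C,F}.
On input 1, block {A,E,I,K} splits into {A,E} and {I} and {K}.
Split {J,L} by δ(·,1) → {J} and {L}.
Refine {C,F} on symbol 0: members go to different blocks, giving {C} and {F}.
Stable partition: {A,E} | {B} | {J} | {C} | {I} | {K} | {L} | {F} — 8 equivalence classes.
F and J end up in different blocks, so they are distinguishable. For instance, the string '0' is accepted from only F.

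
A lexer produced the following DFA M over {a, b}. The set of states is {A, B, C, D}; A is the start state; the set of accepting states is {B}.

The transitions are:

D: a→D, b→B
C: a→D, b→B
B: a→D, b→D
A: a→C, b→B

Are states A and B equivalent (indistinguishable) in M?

Start with accepting vs non-accepting: {B} | {A,C,D}.
Stable partition: {B} | {A,C,D} — 2 equivalence classes.
A and B end up in different blocks, so they are distinguishable. For instance, the string 'ε' is accepted from only B.

No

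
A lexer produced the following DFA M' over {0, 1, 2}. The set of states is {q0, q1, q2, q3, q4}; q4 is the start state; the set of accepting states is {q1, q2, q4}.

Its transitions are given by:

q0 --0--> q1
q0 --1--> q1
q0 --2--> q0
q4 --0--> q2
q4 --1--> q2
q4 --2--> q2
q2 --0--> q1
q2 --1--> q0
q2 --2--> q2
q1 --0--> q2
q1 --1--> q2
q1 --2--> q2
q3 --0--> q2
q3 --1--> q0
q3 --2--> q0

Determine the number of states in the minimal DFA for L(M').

3

First remove the unreachable states {q3}; 4 states remain.
Initial partition by acceptance: {q1,q2,q4} | {q0}.
Refine {q1,q2,q4} on symbol 1: members go to different blocks, giving {q1,q4} and {q2}.
No further refinement is possible. Final partition (3 blocks): {q1,q4} | {q0} | {q2}.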